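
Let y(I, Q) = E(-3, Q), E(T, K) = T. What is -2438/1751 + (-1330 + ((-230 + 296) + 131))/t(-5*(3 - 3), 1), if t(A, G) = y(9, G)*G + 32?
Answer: -2054585/50779 ≈ -40.461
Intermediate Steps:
y(I, Q) = -3
t(A, G) = 32 - 3*G (t(A, G) = -3*G + 32 = 32 - 3*G)
-2438/1751 + (-1330 + ((-230 + 296) + 131))/t(-5*(3 - 3), 1) = -2438/1751 + (-1330 + ((-230 + 296) + 131))/(32 - 3*1) = -2438*1/1751 + (-1330 + (66 + 131))/(32 - 3) = -2438/1751 + (-1330 + 197)/29 = -2438/1751 - 1133*1/29 = -2438/1751 - 1133/29 = -2054585/50779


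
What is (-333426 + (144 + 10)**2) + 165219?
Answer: -144491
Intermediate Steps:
(-333426 + (144 + 10)**2) + 165219 = (-333426 + 154**2) + 165219 = (-333426 + 23716) + 165219 = -309710 + 165219 = -144491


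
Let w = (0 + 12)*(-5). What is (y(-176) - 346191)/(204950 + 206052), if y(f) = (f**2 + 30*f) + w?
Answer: -320555/411002 ≈ -0.77994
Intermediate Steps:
w = -60 (w = 12*(-5) = -60)
y(f) = -60 + f**2 + 30*f (y(f) = (f**2 + 30*f) - 60 = -60 + f**2 + 30*f)
(y(-176) - 346191)/(204950 + 206052) = ((-60 + (-176)**2 + 30*(-176)) - 346191)/(204950 + 206052) = ((-60 + 30976 - 5280) - 346191)/411002 = (25636 - 346191)*(1/411002) = -320555*1/411002 = -320555/411002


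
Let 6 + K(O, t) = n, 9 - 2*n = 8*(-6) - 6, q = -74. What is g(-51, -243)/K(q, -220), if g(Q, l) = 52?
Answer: 104/51 ≈ 2.0392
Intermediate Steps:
n = 63/2 (n = 9/2 - (8*(-6) - 6)/2 = 9/2 - (-48 - 6)/2 = 9/2 - ½*(-54) = 9/2 + 27 = 63/2 ≈ 31.500)
K(O, t) = 51/2 (K(O, t) = -6 + 63/2 = 51/2)
g(-51, -243)/K(q, -220) = 52/(51/2) = 52*(2/51) = 104/51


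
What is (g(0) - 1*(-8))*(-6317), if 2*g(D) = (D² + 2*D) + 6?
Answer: -69487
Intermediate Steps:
g(D) = 3 + D + D²/2 (g(D) = ((D² + 2*D) + 6)/2 = (6 + D² + 2*D)/2 = 3 + D + D²/2)
(g(0) - 1*(-8))*(-6317) = ((3 + 0 + (½)*0²) - 1*(-8))*(-6317) = ((3 + 0 + (½)*0) + 8)*(-6317) = ((3 + 0 + 0) + 8)*(-6317) = (3 + 8)*(-6317) = 11*(-6317) = -69487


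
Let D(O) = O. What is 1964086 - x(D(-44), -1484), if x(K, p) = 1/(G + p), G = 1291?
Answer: 379068599/193 ≈ 1.9641e+6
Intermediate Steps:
x(K, p) = 1/(1291 + p)
1964086 - x(D(-44), -1484) = 1964086 - 1/(1291 - 1484) = 1964086 - 1/(-193) = 1964086 - 1*(-1/193) = 1964086 + 1/193 = 379068599/193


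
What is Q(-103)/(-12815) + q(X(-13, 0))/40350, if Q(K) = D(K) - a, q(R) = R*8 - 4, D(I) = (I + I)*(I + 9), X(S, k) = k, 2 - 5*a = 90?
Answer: -78209882/51708525 ≈ -1.5125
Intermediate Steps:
a = -88/5 (a = ⅖ - ⅕*90 = ⅖ - 18 = -88/5 ≈ -17.600)
D(I) = 2*I*(9 + I) (D(I) = (2*I)*(9 + I) = 2*I*(9 + I))
q(R) = -4 + 8*R (q(R) = 8*R - 4 = -4 + 8*R)
Q(K) = 88/5 + 2*K*(9 + K) (Q(K) = 2*K*(9 + K) - 1*(-88/5) = 2*K*(9 + K) + 88/5 = 88/5 + 2*K*(9 + K))
Q(-103)/(-12815) + q(X(-13, 0))/40350 = (88/5 + 2*(-103)*(9 - 103))/(-12815) + (-4 + 8*0)/40350 = (88/5 + 2*(-103)*(-94))*(-1/12815) + (-4 + 0)*(1/40350) = (88/5 + 19364)*(-1/12815) - 4*1/40350 = (96908/5)*(-1/12815) - 2/20175 = -96908/64075 - 2/20175 = -78209882/51708525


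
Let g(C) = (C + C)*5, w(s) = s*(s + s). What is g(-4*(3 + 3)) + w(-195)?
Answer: 75810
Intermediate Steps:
w(s) = 2*s² (w(s) = s*(2*s) = 2*s²)
g(C) = 10*C (g(C) = (2*C)*5 = 10*C)
g(-4*(3 + 3)) + w(-195) = 10*(-4*(3 + 3)) + 2*(-195)² = 10*(-4*6) + 2*38025 = 10*(-24) + 76050 = -240 + 76050 = 75810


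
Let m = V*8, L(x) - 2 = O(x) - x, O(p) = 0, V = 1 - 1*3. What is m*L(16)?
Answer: 224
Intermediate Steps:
V = -2 (V = 1 - 3 = -2)
L(x) = 2 - x (L(x) = 2 + (0 - x) = 2 - x)
m = -16 (m = -2*8 = -16)
m*L(16) = -16*(2 - 1*16) = -16*(2 - 16) = -16*(-14) = 224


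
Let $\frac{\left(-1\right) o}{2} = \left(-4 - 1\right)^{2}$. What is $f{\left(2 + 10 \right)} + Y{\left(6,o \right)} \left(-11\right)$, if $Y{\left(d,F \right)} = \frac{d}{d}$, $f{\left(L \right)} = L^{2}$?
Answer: $133$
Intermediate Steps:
$o = -50$ ($o = - 2 \left(-4 - 1\right)^{2} = - 2 \left(-5\right)^{2} = \left(-2\right) 25 = -50$)
$Y{\left(d,F \right)} = 1$
$f{\left(2 + 10 \right)} + Y{\left(6,o \right)} \left(-11\right) = \left(2 + 10\right)^{2} + 1 \left(-11\right) = 12^{2} - 11 = 144 - 11 = 133$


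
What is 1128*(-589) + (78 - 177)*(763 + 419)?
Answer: -781410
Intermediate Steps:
1128*(-589) + (78 - 177)*(763 + 419) = -664392 - 99*1182 = -664392 - 117018 = -781410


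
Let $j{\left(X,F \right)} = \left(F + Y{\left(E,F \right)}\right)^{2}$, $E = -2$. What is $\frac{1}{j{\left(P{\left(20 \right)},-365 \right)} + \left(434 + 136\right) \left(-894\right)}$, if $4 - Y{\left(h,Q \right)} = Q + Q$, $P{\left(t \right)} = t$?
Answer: $- \frac{1}{373419} \approx -2.678 \cdot 10^{-6}$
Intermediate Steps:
$Y{\left(h,Q \right)} = 4 - 2 Q$ ($Y{\left(h,Q \right)} = 4 - \left(Q + Q\right) = 4 - 2 Q$)
$j{\left(X,F \right)} = \left(4 - F\right)^{2}$ ($j{\left(X,F \right)} = \left(F - \left(-4 + 2 F\right)\right)^{2} = \left(4 - F\right)^{2}$)
$\frac{1}{j{\left(P{\left(20 \right)},-365 \right)} + \left(434 + 136\right) \left(-894\right)} = \frac{1}{\left(4 - -365\right)^{2} + \left(434 + 136\right) \left(-894\right)} = \frac{1}{\left(4 + 365\right)^{2} + 570 \left(-894\right)} = \frac{1}{369^{2} - 509580} = \frac{1}{136161 - 509580} = \frac{1}{-373419} = - \frac{1}{373419}$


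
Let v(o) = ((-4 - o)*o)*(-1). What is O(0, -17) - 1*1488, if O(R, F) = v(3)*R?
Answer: -1488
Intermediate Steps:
v(o) = -o*(-4 - o) (v(o) = (o*(-4 - o))*(-1) = -o*(-4 - o))
O(R, F) = 21*R (O(R, F) = (3*(4 + 3))*R = (3*7)*R = 21*R)
O(0, -17) - 1*1488 = 21*0 - 1*1488 = 0 - 1488 = -1488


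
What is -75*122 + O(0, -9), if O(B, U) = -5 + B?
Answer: -9155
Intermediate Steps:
-75*122 + O(0, -9) = -75*122 + (-5 + 0) = -9150 - 5 = -9155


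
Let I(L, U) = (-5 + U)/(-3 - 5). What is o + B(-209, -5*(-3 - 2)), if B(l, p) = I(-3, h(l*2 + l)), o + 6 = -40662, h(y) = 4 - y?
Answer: -162985/4 ≈ -40746.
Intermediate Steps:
o = -40668 (o = -6 - 40662 = -40668)
I(L, U) = 5/8 - U/8 (I(L, U) = (-5 + U)/(-8) = (-5 + U)*(-⅛) = 5/8 - U/8)
B(l, p) = ⅛ + 3*l/8 (B(l, p) = 5/8 - (4 - (l*2 + l))/8 = 5/8 - (4 - (2*l + l))/8 = 5/8 - (4 - 3*l)/8 = 5/8 + (-½ + 3*l/8) = ⅛ + 3*l/8)
o + B(-209, -5*(-3 - 2)) = -40668 + (⅛ + (3/8)*(-209)) = -40668 + (⅛ - 627/8) = -40668 - 313/4 = -162985/4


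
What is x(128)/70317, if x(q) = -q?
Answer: -128/70317 ≈ -0.0018203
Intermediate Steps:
x(128)/70317 = -1*128/70317 = -128*1/70317 = -128/70317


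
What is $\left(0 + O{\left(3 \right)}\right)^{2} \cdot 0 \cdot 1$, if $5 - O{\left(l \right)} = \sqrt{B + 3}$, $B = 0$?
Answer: $0$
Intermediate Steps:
$O{\left(l \right)} = 5 - \sqrt{3}$ ($O{\left(l \right)} = 5 - \sqrt{0 + 3} = 5 - \sqrt{3}$)
$\left(0 + O{\left(3 \right)}\right)^{2} \cdot 0 \cdot 1 = \left(0 + \left(5 - \sqrt{3}\right)\right)^{2} \cdot 0 \cdot 1 = \left(5 - \sqrt{3}\right)^{2} \cdot 0 \cdot 1 = 0 \cdot 1 = 0$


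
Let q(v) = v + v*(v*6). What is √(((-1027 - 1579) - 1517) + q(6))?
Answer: I*√3901 ≈ 62.458*I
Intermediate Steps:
q(v) = v + 6*v² (q(v) = v + v*(6*v) = v + 6*v²)
√(((-1027 - 1579) - 1517) + q(6)) = √(((-1027 - 1579) - 1517) + 6*(1 + 6*6)) = √((-2606 - 1517) + 6*(1 + 36)) = √(-4123 + 6*37) = √(-4123 + 222) = √(-3901) = I*√3901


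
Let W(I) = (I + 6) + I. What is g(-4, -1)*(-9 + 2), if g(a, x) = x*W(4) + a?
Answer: 126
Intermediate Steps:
W(I) = 6 + 2*I (W(I) = (6 + I) + I = 6 + 2*I)
g(a, x) = a + 14*x (g(a, x) = x*(6 + 2*4) + a = x*(6 + 8) + a = x*14 + a = 14*x + a = a + 14*x)
g(-4, -1)*(-9 + 2) = (-4 + 14*(-1))*(-9 + 2) = (-4 - 14)*(-7) = -18*(-7) = 126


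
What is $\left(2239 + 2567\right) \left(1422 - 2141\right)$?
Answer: $-3455514$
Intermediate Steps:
$\left(2239 + 2567\right) \left(1422 - 2141\right) = 4806 \left(-719\right) = -3455514$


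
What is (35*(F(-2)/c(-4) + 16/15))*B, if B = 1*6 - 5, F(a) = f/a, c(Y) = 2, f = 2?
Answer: 119/6 ≈ 19.833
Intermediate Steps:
F(a) = 2/a
B = 1 (B = 6 - 5 = 1)
(35*(F(-2)/c(-4) + 16/15))*B = (35*((2/(-2))/2 + 16/15))*1 = (35*((2*(-1/2))*(1/2) + 16*(1/15)))*1 = (35*(-1*1/2 + 16/15))*1 = (35*(-1/2 + 16/15))*1 = (35*(17/30))*1 = (119/6)*1 = 119/6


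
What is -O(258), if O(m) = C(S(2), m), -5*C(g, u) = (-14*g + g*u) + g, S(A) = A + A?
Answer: 196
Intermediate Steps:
S(A) = 2*A
C(g, u) = 13*g/5 - g*u/5 (C(g, u) = -((-14*g + g*u) + g)/5 = -(-13*g + g*u)/5 = 13*g/5 - g*u/5)
O(m) = 52/5 - 4*m/5 (O(m) = (2*2)*(13 - m)/5 = (⅕)*4*(13 - m) = 52/5 - 4*m/5)
-O(258) = -(52/5 - ⅘*258) = -(52/5 - 1032/5) = -1*(-196) = 196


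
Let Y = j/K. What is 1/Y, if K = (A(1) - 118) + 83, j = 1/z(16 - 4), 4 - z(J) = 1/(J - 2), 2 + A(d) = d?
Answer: -702/5 ≈ -140.40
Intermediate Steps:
A(d) = -2 + d
z(J) = 4 - 1/(-2 + J) (z(J) = 4 - 1/(J - 2) = 4 - 1/(-2 + J))
j = 10/39 (j = 1/((-9 + 4*(16 - 4))/(-2 + (16 - 4))) = 1/((-9 + 4*12)/(-2 + 12)) = 1/((-9 + 48)/10) = 1/((1/10)*39) = 1/(39/10) = 10/39 ≈ 0.25641)
K = -36 (K = ((-2 + 1) - 118) + 83 = (-1 - 118) + 83 = -119 + 83 = -36)
Y = -5/702 (Y = (10/39)/(-36) = (10/39)*(-1/36) = -5/702 ≈ -0.0071225)
1/Y = 1/(-5/702) = -702/5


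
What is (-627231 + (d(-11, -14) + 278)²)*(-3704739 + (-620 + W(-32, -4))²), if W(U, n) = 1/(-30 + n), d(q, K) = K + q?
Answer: 1080898974963753/578 ≈ 1.8701e+12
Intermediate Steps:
(-627231 + (d(-11, -14) + 278)²)*(-3704739 + (-620 + W(-32, -4))²) = (-627231 + ((-14 - 11) + 278)²)*(-3704739 + (-620 + 1/(-30 - 4))²) = (-627231 + (-25 + 278)²)*(-3704739 + (-620 + 1/(-34))²) = (-627231 + 253²)*(-3704739 + (-620 - 1/34)²) = (-627231 + 64009)*(-3704739 + (-21081/34)²) = -563222*(-3704739 + 444408561/1156) = -563222*(-3838269723/1156) = 1080898974963753/578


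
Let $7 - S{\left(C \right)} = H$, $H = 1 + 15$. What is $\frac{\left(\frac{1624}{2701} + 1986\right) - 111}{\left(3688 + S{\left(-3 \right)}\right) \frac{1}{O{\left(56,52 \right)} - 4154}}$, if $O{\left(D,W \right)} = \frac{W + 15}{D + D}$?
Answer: $- \frac{2356606480819}{1112941648} \approx -2117.5$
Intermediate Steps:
$H = 16$
$S{\left(C \right)} = -9$ ($S{\left(C \right)} = 7 - 16 = -9$)
$O{\left(D,W \right)} = \frac{15 + W}{2 D}$
$\frac{\left(\frac{1624}{2701} + 1986\right) - 111}{\left(3688 + S{\left(-3 \right)}\right) \frac{1}{O{\left(56,52 \right)} - 4154}} = \frac{\left(\frac{1624}{2701} + 1986\right) - 111}{\left(3688 - 9\right) \frac{1}{\frac{15 + 52}{2 \cdot 56} - 4154}} = \frac{\left(1624 \cdot \frac{1}{2701} + 1986\right) - 111}{3679 \frac{1}{\frac{1}{2} \cdot \frac{1}{56} \cdot 67 - 4154}} = \frac{\left(\frac{1624}{2701} + 1986\right) - 111}{3679 \frac{1}{\frac{67}{112} - 4154}} = \frac{\frac{5365810}{2701} - 111}{3679 \frac{1}{- \frac{465181}{112}}} = \frac{5065999}{2701 \cdot 3679 \left(- \frac{112}{465181}\right)} = \frac{5065999}{2701 \left(- \frac{412048}{465181}\right)} = \frac{5065999}{2701} \left(- \frac{465181}{412048}\right) = - \frac{2356606480819}{1112941648}$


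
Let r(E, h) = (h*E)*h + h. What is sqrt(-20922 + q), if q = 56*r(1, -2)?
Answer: I*sqrt(20810) ≈ 144.26*I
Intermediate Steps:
r(E, h) = h + E*h**2 (r(E, h) = (E*h)*h + h = E*h**2 + h = h + E*h**2)
q = 112 (q = 56*(-2*(1 + 1*(-2))) = 56*(-2*(1 - 2)) = 56*(-2*(-1)) = 56*2 = 112)
sqrt(-20922 + q) = sqrt(-20922 + 112) = sqrt(-20810) = I*sqrt(20810)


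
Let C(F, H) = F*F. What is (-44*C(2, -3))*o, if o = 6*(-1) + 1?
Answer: 880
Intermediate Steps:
C(F, H) = F**2
o = -5 (o = -6 + 1 = -5)
(-44*C(2, -3))*o = -44*2**2*(-5) = -44*4*(-5) = -176*(-5) = 880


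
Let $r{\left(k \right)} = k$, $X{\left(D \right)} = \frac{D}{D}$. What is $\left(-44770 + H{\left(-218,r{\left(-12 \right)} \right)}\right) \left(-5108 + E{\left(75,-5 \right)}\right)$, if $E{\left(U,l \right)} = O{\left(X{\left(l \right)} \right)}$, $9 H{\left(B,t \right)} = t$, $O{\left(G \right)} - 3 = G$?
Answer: $\frac{685538656}{3} \approx 2.2851 \cdot 10^{8}$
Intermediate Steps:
$X{\left(D \right)} = 1$
$O{\left(G \right)} = 3 + G$
$H{\left(B,t \right)} = \frac{t}{9}$
$E{\left(U,l \right)} = 4$ ($E{\left(U,l \right)} = 3 + 1 = 4$)
$\left(-44770 + H{\left(-218,r{\left(-12 \right)} \right)}\right) \left(-5108 + E{\left(75,-5 \right)}\right) = \left(-44770 + \frac{1}{9} \left(-12\right)\right) \left(-5108 + 4\right) = \left(-44770 - \frac{4}{3}\right) \left(-5104\right) = \left(- \frac{134314}{3}\right) \left(-5104\right) = \frac{685538656}{3}$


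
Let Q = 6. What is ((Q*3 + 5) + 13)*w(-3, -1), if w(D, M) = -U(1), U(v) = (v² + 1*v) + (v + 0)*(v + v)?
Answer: -144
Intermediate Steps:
U(v) = v + 3*v² (U(v) = (v² + v) + v*(2*v) = (v + v²) + 2*v² = v + 3*v²)
w(D, M) = -4 (w(D, M) = -(1 + 3*1) = -(1 + 3) = -4)
((Q*3 + 5) + 13)*w(-3, -1) = ((6*3 + 5) + 13)*(-4) = ((18 + 5) + 13)*(-4) = (23 + 13)*(-4) = 36*(-4) = -144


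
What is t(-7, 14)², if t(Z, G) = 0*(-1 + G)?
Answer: 0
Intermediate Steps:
t(Z, G) = 0
t(-7, 14)² = 0² = 0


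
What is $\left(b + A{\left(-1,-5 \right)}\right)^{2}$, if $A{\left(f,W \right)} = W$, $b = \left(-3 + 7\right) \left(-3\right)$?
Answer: $289$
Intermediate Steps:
$b = -12$ ($b = 4 \left(-3\right) = -12$)
$\left(b + A{\left(-1,-5 \right)}\right)^{2} = \left(-12 - 5\right)^{2} = \left(-17\right)^{2} = 289$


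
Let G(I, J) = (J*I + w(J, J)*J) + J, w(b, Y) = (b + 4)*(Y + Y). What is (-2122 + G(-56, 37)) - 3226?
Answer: 104875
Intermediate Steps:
w(b, Y) = 2*Y*(4 + b) (w(b, Y) = (4 + b)*(2*Y) = 2*Y*(4 + b))
G(I, J) = J + I*J + 2*J²*(4 + J) (G(I, J) = (J*I + (2*J*(4 + J))*J) + J = (I*J + 2*J²*(4 + J)) + J = J + I*J + 2*J²*(4 + J))
(-2122 + G(-56, 37)) - 3226 = (-2122 + 37*(1 - 56 + 2*37*(4 + 37))) - 3226 = (-2122 + 37*(1 - 56 + 2*37*41)) - 3226 = (-2122 + 37*(1 - 56 + 3034)) - 3226 = (-2122 + 37*2979) - 3226 = (-2122 + 110223) - 3226 = 108101 - 3226 = 104875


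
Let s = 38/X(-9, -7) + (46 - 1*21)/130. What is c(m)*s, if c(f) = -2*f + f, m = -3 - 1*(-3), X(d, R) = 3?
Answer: 0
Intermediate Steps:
m = 0 (m = -3 + 3 = 0)
c(f) = -f
s = 1003/78 (s = 38/3 + (46 - 1*21)/130 = 38*(⅓) + (46 - 21)*(1/130) = 38/3 + 25*(1/130) = 38/3 + 5/26 = 1003/78 ≈ 12.859)
c(m)*s = -1*0*(1003/78) = 0*(1003/78) = 0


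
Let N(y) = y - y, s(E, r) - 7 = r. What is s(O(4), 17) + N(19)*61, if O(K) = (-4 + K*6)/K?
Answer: 24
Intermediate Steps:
O(K) = (-4 + 6*K)/K
s(E, r) = 7 + r
N(y) = 0
s(O(4), 17) + N(19)*61 = (7 + 17) + 0*61 = 24 + 0 = 24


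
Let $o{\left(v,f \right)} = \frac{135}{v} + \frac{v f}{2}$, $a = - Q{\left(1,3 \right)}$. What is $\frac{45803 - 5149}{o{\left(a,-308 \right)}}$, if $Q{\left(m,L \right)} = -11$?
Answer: $- \frac{447194}{18499} \approx -24.174$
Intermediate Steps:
$a = 11$ ($a = \left(-1\right) \left(-11\right) = 11$)
$o{\left(v,f \right)} = \frac{135}{v} + \frac{f v}{2}$ ($o{\left(v,f \right)} = \frac{135}{v} + f v \frac{1}{2} = \frac{135}{v} + \frac{f v}{2}$)
$\frac{45803 - 5149}{o{\left(a,-308 \right)}} = \frac{45803 - 5149}{\frac{135}{11} + \frac{1}{2} \left(-308\right) 11} = \frac{45803 + \left(-23020 + 17871\right)}{135 \cdot \frac{1}{11} - 1694} = \frac{45803 - 5149}{\frac{135}{11} - 1694} = \frac{40654}{- \frac{18499}{11}} = 40654 \left(- \frac{11}{18499}\right) = - \frac{447194}{18499}$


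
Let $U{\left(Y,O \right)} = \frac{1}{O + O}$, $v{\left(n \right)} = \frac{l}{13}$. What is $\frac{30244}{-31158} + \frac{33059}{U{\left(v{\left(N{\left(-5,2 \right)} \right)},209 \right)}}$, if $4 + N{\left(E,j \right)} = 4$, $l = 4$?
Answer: $\frac{215280920176}{15579} \approx 1.3819 \cdot 10^{7}$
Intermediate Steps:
$N{\left(E,j \right)} = 0$ ($N{\left(E,j \right)} = -4 + 4 = 0$)
$v{\left(n \right)} = \frac{4}{13}$
$U{\left(Y,O \right)} = \frac{1}{2 O}$
$\frac{30244}{-31158} + \frac{33059}{U{\left(v{\left(N{\left(-5,2 \right)} \right)},209 \right)}} = \frac{30244}{-31158} + \frac{33059}{\frac{1}{2} \cdot \frac{1}{209}} = 30244 \left(- \frac{1}{31158}\right) + \frac{33059}{\frac{1}{2} \cdot \frac{1}{209}} = - \frac{15122}{15579} + 33059 \frac{1}{\frac{1}{418}} = - \frac{15122}{15579} + 33059 \cdot 418 = - \frac{15122}{15579} + 13818662 = \frac{215280920176}{15579}$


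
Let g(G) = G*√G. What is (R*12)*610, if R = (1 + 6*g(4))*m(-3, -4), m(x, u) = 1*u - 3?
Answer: -2510760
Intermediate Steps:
m(x, u) = -3 + u (m(x, u) = u - 3 = -3 + u)
g(G) = G^(3/2)
R = -343 (R = (1 + 6*4^(3/2))*(-3 - 4) = (1 + 6*8)*(-7) = (1 + 48)*(-7) = 49*(-7) = -343)
(R*12)*610 = -343*12*610 = -4116*610 = -2510760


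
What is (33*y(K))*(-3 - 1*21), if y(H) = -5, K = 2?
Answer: 3960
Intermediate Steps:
(33*y(K))*(-3 - 1*21) = (33*(-5))*(-3 - 1*21) = -165*(-3 - 21) = -165*(-24) = 3960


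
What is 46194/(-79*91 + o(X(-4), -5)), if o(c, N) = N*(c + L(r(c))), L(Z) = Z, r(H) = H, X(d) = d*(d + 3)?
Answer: -46194/7229 ≈ -6.3901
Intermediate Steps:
X(d) = d*(3 + d)
o(c, N) = 2*N*c (o(c, N) = N*(c + c) = N*(2*c) = 2*N*c)
46194/(-79*91 + o(X(-4), -5)) = 46194/(-79*91 + 2*(-5)*(-4*(3 - 4))) = 46194/(-7189 + 2*(-5)*(-4*(-1))) = 46194/(-7189 + 2*(-5)*4) = 46194/(-7189 - 40) = 46194/(-7229) = 46194*(-1/7229) = -46194/7229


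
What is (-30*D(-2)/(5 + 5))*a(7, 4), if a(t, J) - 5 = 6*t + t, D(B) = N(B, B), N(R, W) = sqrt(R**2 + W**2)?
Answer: -324*sqrt(2) ≈ -458.21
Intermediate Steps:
D(B) = sqrt(2)*sqrt(B**2) (D(B) = sqrt(B**2 + B**2) = sqrt(2*B**2) = sqrt(2)*sqrt(B**2))
a(t, J) = 5 + 7*t (a(t, J) = 5 + (6*t + t) = 5 + 7*t)
(-30*D(-2)/(5 + 5))*a(7, 4) = (-30*sqrt(2)*sqrt((-2)**2)/(5 + 5))*(5 + 7*7) = (-30*sqrt(2)*sqrt(4)/10)*(5 + 49) = -3*sqrt(2)*2*54 = -3*2*sqrt(2)*54 = -6*sqrt(2)*54 = -324*sqrt(2)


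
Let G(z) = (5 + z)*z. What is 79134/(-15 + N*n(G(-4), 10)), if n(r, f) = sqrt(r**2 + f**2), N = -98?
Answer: 1187010/1113839 - 15510264*sqrt(29)/1113839 ≈ -73.923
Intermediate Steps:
G(z) = z*(5 + z)
n(r, f) = sqrt(f**2 + r**2)
79134/(-15 + N*n(G(-4), 10)) = 79134/(-15 - 98*sqrt(10**2 + (-4*(5 - 4))**2)) = 79134/(-15 - 98*sqrt(100 + (-4*1)**2)) = 79134/(-15 - 98*sqrt(100 + (-4)**2)) = 79134/(-15 - 98*sqrt(100 + 16)) = 79134/(-15 - 196*sqrt(29))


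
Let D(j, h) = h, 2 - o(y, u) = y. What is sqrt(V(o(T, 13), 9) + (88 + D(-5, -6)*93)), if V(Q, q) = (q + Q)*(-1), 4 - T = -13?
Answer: 4*I*sqrt(29) ≈ 21.541*I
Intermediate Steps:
T = 17 (T = 4 - 1*(-13) = 4 + 13 = 17)
o(y, u) = 2 - y
V(Q, q) = -Q - q (V(Q, q) = (Q + q)*(-1) = -Q - q)
sqrt(V(o(T, 13), 9) + (88 + D(-5, -6)*93)) = sqrt((-(2 - 1*17) - 1*9) + (88 - 6*93)) = sqrt((-(2 - 17) - 9) + (88 - 558)) = sqrt((-1*(-15) - 9) - 470) = sqrt((15 - 9) - 470) = sqrt(6 - 470) = sqrt(-464) = 4*I*sqrt(29)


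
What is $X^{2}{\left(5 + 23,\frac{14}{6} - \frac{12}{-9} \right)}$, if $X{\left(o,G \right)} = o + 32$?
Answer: $3600$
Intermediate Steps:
$X{\left(o,G \right)} = 32 + o$
$X^{2}{\left(5 + 23,\frac{14}{6} - \frac{12}{-9} \right)} = \left(32 + \left(5 + 23\right)\right)^{2} = \left(32 + 28\right)^{2} = 60^{2} = 3600$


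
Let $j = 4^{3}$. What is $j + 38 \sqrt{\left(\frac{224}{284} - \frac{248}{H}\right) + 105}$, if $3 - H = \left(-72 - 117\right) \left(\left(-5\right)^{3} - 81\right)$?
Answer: $64 + \frac{2 \sqrt{808301491899249}}{145479} \approx 454.86$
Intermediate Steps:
$H = -38931$ ($H = 3 - \left(-72 - 117\right) \left(\left(-5\right)^{3} - 81\right) = 3 - - 189 \left(-125 - 81\right) = 3 - \left(-189\right) \left(-206\right) = 3 - 38934 = -38931$)
$j = 64$
$j + 38 \sqrt{\left(\frac{224}{284} - \frac{248}{H}\right) + 105} = 64 + 38 \sqrt{\left(\frac{224}{284} - \frac{248}{-38931}\right) + 105} = 64 + 38 \sqrt{\left(224 \cdot \frac{1}{284} - - \frac{248}{38931}\right) + 105} = 64 + 38 \sqrt{\left(\frac{56}{71} + \frac{248}{38931}\right) + 105} = 64 + 38 \sqrt{\frac{2197744}{2764101} + 105} = 64 + 38 \sqrt{\frac{292428349}{2764101}} = 64 + 38 \frac{\sqrt{808301491899249}}{2764101} = 64 + \frac{2 \sqrt{808301491899249}}{145479}$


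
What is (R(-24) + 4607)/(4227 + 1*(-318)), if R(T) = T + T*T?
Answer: 5159/3909 ≈ 1.3198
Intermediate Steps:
R(T) = T + T²
(R(-24) + 4607)/(4227 + 1*(-318)) = (-24*(1 - 24) + 4607)/(4227 + 1*(-318)) = (-24*(-23) + 4607)/(4227 - 318) = (552 + 4607)/3909 = 5159*(1/3909) = 5159/3909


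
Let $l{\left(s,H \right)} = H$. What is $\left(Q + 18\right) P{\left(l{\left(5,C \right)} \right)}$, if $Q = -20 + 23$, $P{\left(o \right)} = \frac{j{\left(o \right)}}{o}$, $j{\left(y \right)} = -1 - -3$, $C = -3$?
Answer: $-14$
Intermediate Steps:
$j{\left(y \right)} = 2$ ($j{\left(y \right)} = -1 + 3 = 2$)
$P{\left(o \right)} = \frac{2}{o}$
$Q = 3$
$\left(Q + 18\right) P{\left(l{\left(5,C \right)} \right)} = \left(3 + 18\right) \frac{2}{-3} = 21 \cdot 2 \left(- \frac{1}{3}\right) = 21 \left(- \frac{2}{3}\right) = -14$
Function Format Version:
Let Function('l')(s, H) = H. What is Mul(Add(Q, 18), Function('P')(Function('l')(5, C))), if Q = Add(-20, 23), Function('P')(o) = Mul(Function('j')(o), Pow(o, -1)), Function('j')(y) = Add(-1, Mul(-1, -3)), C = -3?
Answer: -14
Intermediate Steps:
Function('j')(y) = 2 (Function('j')(y) = Add(-1, 3) = 2)
Function('P')(o) = Mul(2, Pow(o, -1))
Q = 3
Mul(Add(Q, 18), Function('P')(Function('l')(5, C))) = Mul(Add(3, 18), Mul(2, Pow(-3, -1))) = Mul(21, Mul(2, Rational(-1, 3))) = Mul(21, Rational(-2, 3)) = -14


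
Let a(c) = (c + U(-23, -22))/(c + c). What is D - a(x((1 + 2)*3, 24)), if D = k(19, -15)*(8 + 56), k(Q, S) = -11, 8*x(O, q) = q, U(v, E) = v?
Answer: -2102/3 ≈ -700.67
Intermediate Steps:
x(O, q) = q/8
a(c) = (-23 + c)/(2*c) (a(c) = (c - 23)/(c + c) = (-23 + c)/((2*c)) = (-23 + c)*(1/(2*c)) = (-23 + c)/(2*c))
D = -704 (D = -11*(8 + 56) = -11*64 = -704)
D - a(x((1 + 2)*3, 24)) = -704 - (-23 + (1/8)*24)/(2*((1/8)*24)) = -704 - (-23 + 3)/(2*3) = -704 - (-20)/(2*3) = -704 - 1*(-10/3) = -704 + 10/3 = -2102/3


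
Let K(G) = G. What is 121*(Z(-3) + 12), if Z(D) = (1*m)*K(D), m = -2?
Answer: 2178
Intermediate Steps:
Z(D) = -2*D (Z(D) = (1*(-2))*D = -2*D)
121*(Z(-3) + 12) = 121*(-2*(-3) + 12) = 121*(6 + 12) = 121*18 = 2178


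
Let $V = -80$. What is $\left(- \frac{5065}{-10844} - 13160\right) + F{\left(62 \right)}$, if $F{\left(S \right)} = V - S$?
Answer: $- \frac{144241823}{10844} \approx -13302.0$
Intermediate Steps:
$F{\left(S \right)} = -80 - S$
$\left(- \frac{5065}{-10844} - 13160\right) + F{\left(62 \right)} = \left(- \frac{5065}{-10844} - 13160\right) - 142 = \left(\left(-5065\right) \left(- \frac{1}{10844}\right) - 13160\right) - 142 = \left(\frac{5065}{10844} - 13160\right) - 142 = - \frac{142701975}{10844} - 142 = - \frac{144241823}{10844}$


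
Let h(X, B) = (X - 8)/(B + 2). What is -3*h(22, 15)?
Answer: -42/17 ≈ -2.4706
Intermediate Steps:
h(X, B) = (-8 + X)/(2 + B)
-3*h(22, 15) = -3*(-8 + 22)/(2 + 15) = -3*14/17 = -42/17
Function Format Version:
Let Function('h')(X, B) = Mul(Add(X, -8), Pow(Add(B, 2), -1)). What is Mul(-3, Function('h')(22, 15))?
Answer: Rational(-42, 17) ≈ -2.4706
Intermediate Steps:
Function('h')(X, B) = Mul(Pow(Add(2, B), -1), Add(-8, X)) (Function('h')(X, B) = Mul(Add(-8, X), Pow(Add(2, B), -1)) = Mul(Pow(Add(2, B), -1), Add(-8, X)))
Mul(-3, Function('h')(22, 15)) = Mul(-3, Mul(Pow(Add(2, 15), -1), Add(-8, 22))) = Mul(-3, Mul(Pow(17, -1), 14)) = Mul(-3, Mul(Rational(1, 17), 14)) = Mul(-3, Rational(14, 17)) = Rational(-42, 17)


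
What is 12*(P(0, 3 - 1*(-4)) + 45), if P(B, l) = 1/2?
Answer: 546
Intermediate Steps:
P(B, l) = ½
12*(P(0, 3 - 1*(-4)) + 45) = 12*(½ + 45) = 12*(91/2) = 546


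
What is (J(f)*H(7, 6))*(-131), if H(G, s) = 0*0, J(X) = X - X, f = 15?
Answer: 0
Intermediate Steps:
J(X) = 0
H(G, s) = 0
(J(f)*H(7, 6))*(-131) = (0*0)*(-131) = 0*(-131) = 0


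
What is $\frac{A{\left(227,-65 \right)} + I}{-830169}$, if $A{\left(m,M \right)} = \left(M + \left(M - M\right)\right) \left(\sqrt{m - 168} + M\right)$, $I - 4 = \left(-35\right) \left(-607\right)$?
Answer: $- \frac{25474}{830169} + \frac{65 \sqrt{59}}{830169} \approx -0.030084$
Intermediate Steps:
$I = 21249$ ($I = 4 - -21245 = 4 + 21245 = 21249$)
$A{\left(m,M \right)} = M \left(M + \sqrt{-168 + m}\right)$ ($A{\left(m,M \right)} = \left(M + 0\right) \left(\sqrt{-168 + m} + M\right) = M \left(M + \sqrt{-168 + m}\right)$)
$\frac{A{\left(227,-65 \right)} + I}{-830169} = \frac{- 65 \left(-65 + \sqrt{-168 + 227}\right) + 21249}{-830169} = \left(- 65 \left(-65 + \sqrt{59}\right) + 21249\right) \left(- \frac{1}{830169}\right) = \left(\left(4225 - 65 \sqrt{59}\right) + 21249\right) \left(- \frac{1}{830169}\right) = \left(25474 - 65 \sqrt{59}\right) \left(- \frac{1}{830169}\right) = - \frac{25474}{830169} + \frac{65 \sqrt{59}}{830169}$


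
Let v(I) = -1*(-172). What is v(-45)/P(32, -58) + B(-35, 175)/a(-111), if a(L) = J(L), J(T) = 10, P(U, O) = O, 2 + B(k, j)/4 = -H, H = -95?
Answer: 4964/145 ≈ 34.234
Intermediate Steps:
B(k, j) = 372 (B(k, j) = -8 + 4*(-1*(-95)) = -8 + 4*95 = -8 + 380 = 372)
v(I) = 172
a(L) = 10
v(-45)/P(32, -58) + B(-35, 175)/a(-111) = 172/(-58) + 372/10 = 172*(-1/58) + 372*(1/10) = -86/29 + 186/5 = 4964/145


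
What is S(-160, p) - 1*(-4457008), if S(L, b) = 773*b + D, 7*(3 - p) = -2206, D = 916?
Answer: 32926939/7 ≈ 4.7038e+6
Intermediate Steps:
p = 2227/7 (p = 3 - 1/7*(-2206) = 3 + 2206/7 = 2227/7 ≈ 318.14)
S(L, b) = 916 + 773*b (S(L, b) = 773*b + 916 = 916 + 773*b)
S(-160, p) - 1*(-4457008) = (916 + 773*(2227/7)) - 1*(-4457008) = (916 + 1721471/7) + 4457008 = 1727883/7 + 4457008 = 32926939/7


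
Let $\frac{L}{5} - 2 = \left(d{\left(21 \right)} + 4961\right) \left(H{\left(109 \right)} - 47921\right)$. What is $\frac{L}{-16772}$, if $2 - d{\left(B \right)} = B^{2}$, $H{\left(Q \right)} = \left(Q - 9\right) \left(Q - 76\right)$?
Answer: $\frac{252220200}{4193} \approx 60153.0$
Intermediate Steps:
$H{\left(Q \right)} = \left(-76 + Q\right) \left(-9 + Q\right)$ ($H{\left(Q \right)} = \left(-9 + Q\right) \left(-76 + Q\right) = \left(-76 + Q\right) \left(-9 + Q\right)$)
$d{\left(B \right)} = 2 - B^{2}$
$L = -1008880800$ ($L = 10 + 5 \left(\left(2 - 21^{2}\right) + 4961\right) \left(\left(684 + 109^{2} - 9265\right) - 47921\right) = 10 + 5 \left(\left(2 - 441\right) + 4961\right) \left(\left(684 + 11881 - 9265\right) - 47921\right) = 10 + 5 \left(\left(2 - 441\right) + 4961\right) \left(3300 - 47921\right) = 10 + 5 \left(-439 + 4961\right) \left(-44621\right) = 10 + 5 \cdot 4522 \left(-44621\right) = 10 + 5 \left(-201776162\right) = 10 - 1008880810 = -1008880800$)
$\frac{L}{-16772} = - \frac{1008880800}{-16772} = \left(-1008880800\right) \left(- \frac{1}{16772}\right) = \frac{252220200}{4193}$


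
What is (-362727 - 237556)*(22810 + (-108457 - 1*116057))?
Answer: 121079482232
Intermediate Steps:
(-362727 - 237556)*(22810 + (-108457 - 1*116057)) = -600283*(22810 + (-108457 - 116057)) = -600283*(22810 - 224514) = -600283*(-201704) = 121079482232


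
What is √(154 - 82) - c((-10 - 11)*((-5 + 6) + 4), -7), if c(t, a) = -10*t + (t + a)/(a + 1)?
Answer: -3206/3 + 6*√2 ≈ -1060.2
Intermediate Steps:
c(t, a) = -10*t + (a + t)/(1 + a)
√(154 - 82) - c((-10 - 11)*((-5 + 6) + 4), -7) = √(154 - 82) - (-7 - 9*(-10 - 11)*((-5 + 6) + 4) - 10*(-7)*(-10 - 11)*((-5 + 6) + 4))/(1 - 7) = √72 - (-7 - (-189)*(1 + 4) - 10*(-7)*(-21*(1 + 4)))/(-6) = 6*√2 - (-1)*(-7 - (-189)*5 - 10*(-7)*(-21*5))/6 = 6*√2 - (-1)*(-7 - 9*(-105) - 10*(-7)*(-105))/6 = 6*√2 - (-1)*(-7 + 945 - 7350)/6 = 6*√2 - (-1)*(-6412)/6 = 6*√2 - 1*3206/3 = 6*√2 - 3206/3 = -3206/3 + 6*√2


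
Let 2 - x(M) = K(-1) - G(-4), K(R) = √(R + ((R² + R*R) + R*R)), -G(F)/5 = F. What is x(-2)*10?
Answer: 220 - 10*√2 ≈ 205.86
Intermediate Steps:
G(F) = -5*F
K(R) = √(R + 3*R²) (K(R) = √(R + ((R² + R²) + R²)) = √(R + (2*R² + R²)) = √(R + 3*R²))
x(M) = 22 - √2 (x(M) = 2 - (√(-(1 + 3*(-1))) - (-5)*(-4)) = 2 - (√(-(1 - 3)) - 1*20) = 2 - (√(-1*(-2)) - 20) = 2 - (√2 - 20) = 2 - (-20 + √2) = 2 + (20 - √2) = 22 - √2)
x(-2)*10 = (22 - √2)*10 = 220 - 10*√2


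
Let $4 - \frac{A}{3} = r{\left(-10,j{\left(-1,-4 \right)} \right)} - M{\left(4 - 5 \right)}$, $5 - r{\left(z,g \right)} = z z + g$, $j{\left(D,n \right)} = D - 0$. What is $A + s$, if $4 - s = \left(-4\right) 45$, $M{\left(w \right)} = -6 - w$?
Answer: $463$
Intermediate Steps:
$j{\left(D,n \right)} = D$ ($j{\left(D,n \right)} = D + 0 = D$)
$s = 184$ ($s = 4 - \left(-4\right) 45 = 4 - -180 = 4 + 180 = 184$)
$r{\left(z,g \right)} = 5 - g - z^{2}$ ($r{\left(z,g \right)} = 5 - \left(z z + g\right) = 5 - \left(z^{2} + g\right) = 5 - \left(g + z^{2}\right) = 5 - g - z^{2}$)
$A = 279$ ($A = 12 - 3 \left(\left(5 - -1 - \left(-10\right)^{2}\right) - \left(-6 - \left(4 - 5\right)\right)\right) = 12 - 3 \left(\left(5 + 1 - 100\right) - \left(-6 - \left(4 - 5\right)\right)\right) = 12 - 3 \left(\left(5 + 1 - 100\right) - \left(-6 - -1\right)\right) = 12 - 3 \left(-94 - \left(-6 + 1\right)\right) = 12 - 3 \left(-94 - -5\right) = 12 - 3 \left(-94 + 5\right) = 12 - -267 = 12 + 267 = 279$)
$A + s = 279 + 184 = 463$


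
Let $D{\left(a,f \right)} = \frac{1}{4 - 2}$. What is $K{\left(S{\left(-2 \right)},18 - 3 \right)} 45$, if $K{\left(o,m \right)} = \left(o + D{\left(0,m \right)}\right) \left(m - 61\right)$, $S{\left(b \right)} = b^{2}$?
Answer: $-9315$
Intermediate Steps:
$D{\left(a,f \right)} = \frac{1}{2}$
$K{\left(o,m \right)} = \left(\frac{1}{2} + o\right) \left(-61 + m\right)$ ($K{\left(o,m \right)} = \left(o + \frac{1}{2}\right) \left(m - 61\right) = \left(\frac{1}{2} + o\right) \left(-61 + m\right)$)
$K{\left(S{\left(-2 \right)},18 - 3 \right)} 45 = \left(- \frac{61}{2} + \frac{18 - 3}{2} - 61 \left(-2\right)^{2} + \left(18 - 3\right) \left(-2\right)^{2}\right) 45 = \left(- \frac{61}{2} + \frac{18 - 3}{2} - 244 + \left(18 - 3\right) 4\right) 45 = \left(- \frac{61}{2} + \frac{1}{2} \cdot 15 - 244 + 15 \cdot 4\right) 45 = \left(- \frac{61}{2} + \frac{15}{2} - 244 + 60\right) 45 = \left(-207\right) 45 = -9315$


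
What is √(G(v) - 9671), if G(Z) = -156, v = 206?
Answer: I*√9827 ≈ 99.131*I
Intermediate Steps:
√(G(v) - 9671) = √(-156 - 9671) = √(-9827) = I*√9827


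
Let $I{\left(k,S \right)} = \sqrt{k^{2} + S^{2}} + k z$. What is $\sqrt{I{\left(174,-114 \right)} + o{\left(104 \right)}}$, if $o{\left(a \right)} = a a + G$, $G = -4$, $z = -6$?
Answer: $\sqrt{9768 + 6 \sqrt{1202}} \approx 99.88$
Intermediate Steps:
$o{\left(a \right)} = -4 + a^{2}$ ($o{\left(a \right)} = a a - 4 = a^{2} - 4 = -4 + a^{2}$)
$I{\left(k,S \right)} = \sqrt{S^{2} + k^{2}} - 6 k$ ($I{\left(k,S \right)} = \sqrt{k^{2} + S^{2}} + k \left(-6\right) = \sqrt{S^{2} + k^{2}} - 6 k$)
$\sqrt{I{\left(174,-114 \right)} + o{\left(104 \right)}} = \sqrt{\left(\sqrt{\left(-114\right)^{2} + 174^{2}} - 1044\right) - \left(4 - 104^{2}\right)} = \sqrt{\left(\sqrt{12996 + 30276} - 1044\right) + \left(-4 + 10816\right)} = \sqrt{\left(\sqrt{43272} - 1044\right) + 10812} = \sqrt{\left(6 \sqrt{1202} - 1044\right) + 10812} = \sqrt{\left(-1044 + 6 \sqrt{1202}\right) + 10812} = \sqrt{9768 + 6 \sqrt{1202}}$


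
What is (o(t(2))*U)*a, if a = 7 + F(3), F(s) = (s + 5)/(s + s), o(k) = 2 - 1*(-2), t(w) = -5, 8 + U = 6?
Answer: -200/3 ≈ -66.667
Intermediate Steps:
U = -2 (U = -8 + 6 = -2)
o(k) = 4 (o(k) = 2 + 2 = 4)
F(s) = (5 + s)/(2*s) (F(s) = (5 + s)/((2*s)) = (5 + s)*(1/(2*s)) = (5 + s)/(2*s))
a = 25/3 (a = 7 + (1/2)*(5 + 3)/3 = 7 + (1/2)*(1/3)*8 = 7 + 4/3 = 25/3 ≈ 8.3333)
(o(t(2))*U)*a = (4*(-2))*(25/3) = -8*25/3 = -200/3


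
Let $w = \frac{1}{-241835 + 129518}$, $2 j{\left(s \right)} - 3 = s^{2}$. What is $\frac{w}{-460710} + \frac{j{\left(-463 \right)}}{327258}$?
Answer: $\frac{308133340995571}{940786118537670} \approx 0.32753$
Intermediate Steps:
$j{\left(s \right)} = \frac{3}{2} + \frac{s^{2}}{2}$
$w = - \frac{1}{112317}$ ($w = \frac{1}{-112317} = - \frac{1}{112317} \approx -8.9034 \cdot 10^{-6}$)
$\frac{w}{-460710} + \frac{j{\left(-463 \right)}}{327258} = - \frac{1}{112317 \left(-460710\right)} + \frac{\frac{3}{2} + \frac{\left(-463\right)^{2}}{2}}{327258} = \left(- \frac{1}{112317}\right) \left(- \frac{1}{460710}\right) + \left(\frac{3}{2} + \frac{1}{2} \cdot 214369\right) \frac{1}{327258} = \frac{1}{51745565070} + \left(\frac{3}{2} + \frac{214369}{2}\right) \frac{1}{327258} = \frac{1}{51745565070} + 107186 \cdot \frac{1}{327258} = \frac{1}{51745565070} + \frac{53593}{163629} = \frac{308133340995571}{940786118537670}$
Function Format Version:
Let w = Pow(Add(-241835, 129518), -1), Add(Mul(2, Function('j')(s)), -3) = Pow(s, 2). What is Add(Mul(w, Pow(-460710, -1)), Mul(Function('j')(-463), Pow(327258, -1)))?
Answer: Rational(308133340995571, 940786118537670) ≈ 0.32753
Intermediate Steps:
Function('j')(s) = Add(Rational(3, 2), Mul(Rational(1, 2), Pow(s, 2)))
w = Rational(-1, 112317) (w = Pow(-112317, -1) = Rational(-1, 112317) ≈ -8.9034e-6)
Add(Mul(w, Pow(-460710, -1)), Mul(Function('j')(-463), Pow(327258, -1))) = Add(Mul(Rational(-1, 112317), Pow(-460710, -1)), Mul(Add(Rational(3, 2), Mul(Rational(1, 2), Pow(-463, 2))), Pow(327258, -1))) = Add(Mul(Rational(-1, 112317), Rational(-1, 460710)), Mul(Add(Rational(3, 2), Mul(Rational(1, 2), 214369)), Rational(1, 327258))) = Add(Rational(1, 51745565070), Mul(Add(Rational(3, 2), Rational(214369, 2)), Rational(1, 327258))) = Add(Rational(1, 51745565070), Mul(107186, Rational(1, 327258))) = Add(Rational(1, 51745565070), Rational(53593, 163629)) = Rational(308133340995571, 940786118537670)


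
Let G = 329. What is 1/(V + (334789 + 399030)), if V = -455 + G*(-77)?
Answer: 1/708031 ≈ 1.4124e-6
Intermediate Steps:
V = -25788 (V = -455 + 329*(-77) = -455 - 25333 = -25788)
1/(V + (334789 + 399030)) = 1/(-25788 + (334789 + 399030)) = 1/(-25788 + 733819) = 1/708031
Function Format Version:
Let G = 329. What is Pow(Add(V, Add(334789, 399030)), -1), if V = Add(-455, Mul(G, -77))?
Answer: Rational(1, 708031) ≈ 1.4124e-6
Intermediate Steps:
V = -25788 (V = Add(-455, Mul(329, -77)) = Add(-455, -25333) = -25788)
Pow(Add(V, Add(334789, 399030)), -1) = Pow(Add(-25788, Add(334789, 399030)), -1) = Pow(Add(-25788, 733819), -1) = Pow(708031, -1) = Rational(1, 708031)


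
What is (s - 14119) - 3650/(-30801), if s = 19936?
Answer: 179173067/30801 ≈ 5817.1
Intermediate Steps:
(s - 14119) - 3650/(-30801) = (19936 - 14119) - 3650/(-30801) = 5817 - 3650*(-1/30801) = 5817 + 3650/30801 = 179173067/30801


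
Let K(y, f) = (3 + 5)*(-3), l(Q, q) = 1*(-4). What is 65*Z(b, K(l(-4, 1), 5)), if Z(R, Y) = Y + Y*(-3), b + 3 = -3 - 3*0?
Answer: 3120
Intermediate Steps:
l(Q, q) = -4
K(y, f) = -24 (K(y, f) = 8*(-3) = -24)
b = -6 (b = -3 + (-3 - 3*0) = -3 + (-3 + 0) = -3 - 3 = -6)
Z(R, Y) = -2*Y (Z(R, Y) = Y - 3*Y = -2*Y)
65*Z(b, K(l(-4, 1), 5)) = 65*(-2*(-24)) = 65*48 = 3120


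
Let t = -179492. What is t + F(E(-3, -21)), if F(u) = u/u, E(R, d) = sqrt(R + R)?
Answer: -179491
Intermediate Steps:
E(R, d) = sqrt(2)*sqrt(R) (E(R, d) = sqrt(2*R) = sqrt(2)*sqrt(R))
F(u) = 1
t + F(E(-3, -21)) = -179492 + 1 = -179491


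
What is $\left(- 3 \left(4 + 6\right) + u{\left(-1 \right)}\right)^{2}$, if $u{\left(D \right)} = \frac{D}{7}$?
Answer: $\frac{44521}{49} \approx 908.59$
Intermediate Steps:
$u{\left(D \right)} = \frac{D}{7}$ ($u{\left(D \right)} = D \frac{1}{7} = \frac{D}{7}$)
$\left(- 3 \left(4 + 6\right) + u{\left(-1 \right)}\right)^{2} = \left(- 3 \left(4 + 6\right) + \frac{1}{7} \left(-1\right)\right)^{2} = \left(\left(-3\right) 10 - \frac{1}{7}\right)^{2} = \left(-30 - \frac{1}{7}\right)^{2} = \left(- \frac{211}{7}\right)^{2} = \frac{44521}{49}$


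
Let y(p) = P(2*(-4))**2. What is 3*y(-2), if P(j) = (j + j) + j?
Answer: 1728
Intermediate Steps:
P(j) = 3*j (P(j) = 2*j + j = 3*j)
y(p) = 576 (y(p) = (3*(2*(-4)))**2 = (3*(-8))**2 = (-24)**2 = 576)
3*y(-2) = 3*576 = 1728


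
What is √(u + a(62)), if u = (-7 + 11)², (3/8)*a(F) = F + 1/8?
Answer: √1635/3 ≈ 13.478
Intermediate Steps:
a(F) = ⅓ + 8*F/3 (a(F) = 8*(F + 1/8)/3 = 8*(F + ⅛)/3 = 8*(⅛ + F)/3 = ⅓ + 8*F/3)
u = 16 (u = 4² = 16)
√(u + a(62)) = √(16 + (⅓ + (8/3)*62)) = √(16 + (⅓ + 496/3)) = √(16 + 497/3) = √(545/3) = √1635/3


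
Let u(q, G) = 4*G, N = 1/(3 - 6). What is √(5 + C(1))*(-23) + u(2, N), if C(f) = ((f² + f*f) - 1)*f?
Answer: -4/3 - 23*√6 ≈ -57.672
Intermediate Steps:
N = -⅓ (N = 1/(-3) = -⅓ ≈ -0.33333)
C(f) = f*(-1 + 2*f²) (C(f) = ((f² + f²) - 1)*f = (2*f² - 1)*f = (-1 + 2*f²)*f = f*(-1 + 2*f²))
√(5 + C(1))*(-23) + u(2, N) = √(5 + (-1*1 + 2*1³))*(-23) + 4*(-⅓) = √(5 + (-1 + 2*1))*(-23) - 4/3 = √(5 + (-1 + 2))*(-23) - 4/3 = √(5 + 1)*(-23) - 4/3 = √6*(-23) - 4/3 = -23*√6 - 4/3 = -4/3 - 23*√6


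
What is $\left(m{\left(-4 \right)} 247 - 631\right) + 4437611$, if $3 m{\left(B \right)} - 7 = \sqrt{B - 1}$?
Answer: $\frac{13312669}{3} + \frac{247 i \sqrt{5}}{3} \approx 4.4376 \cdot 10^{6} + 184.1 i$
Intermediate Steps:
$m{\left(B \right)} = \frac{7}{3} + \frac{\sqrt{-1 + B}}{3}$ ($m{\left(B \right)} = \frac{7}{3} + \frac{\sqrt{B - 1}}{3} = \frac{7}{3} + \frac{\sqrt{-1 + B}}{3}$)
$\left(m{\left(-4 \right)} 247 - 631\right) + 4437611 = \left(\left(\frac{7}{3} + \frac{\sqrt{-1 - 4}}{3}\right) 247 - 631\right) + 4437611 = \left(\left(\frac{7}{3} + \frac{\sqrt{-5}}{3}\right) 247 - 631\right) + 4437611 = \left(\left(\frac{7}{3} + \frac{i \sqrt{5}}{3}\right) 247 - 631\right) + 4437611 = \left(\left(\frac{1729}{3} + \frac{247 i \sqrt{5}}{3}\right) - 631\right) + 4437611 = \left(- \frac{164}{3} + \frac{247 i \sqrt{5}}{3}\right) + 4437611 = \frac{13312669}{3} + \frac{247 i \sqrt{5}}{3}$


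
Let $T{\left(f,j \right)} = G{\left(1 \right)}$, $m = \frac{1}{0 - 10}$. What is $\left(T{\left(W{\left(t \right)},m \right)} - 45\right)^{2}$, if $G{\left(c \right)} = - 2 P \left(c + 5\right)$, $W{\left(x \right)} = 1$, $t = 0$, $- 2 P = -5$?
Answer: $5625$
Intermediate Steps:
$P = \frac{5}{2}$ ($P = \left(- \frac{1}{2}\right) \left(-5\right) = \frac{5}{2} \approx 2.5$)
$m = - \frac{1}{10}$ ($m = \frac{1}{-10} = - \frac{1}{10} \approx -0.1$)
$G{\left(c \right)} = -25 - 5 c$ ($G{\left(c \right)} = \left(-2\right) \frac{5}{2} \left(c + 5\right) = - 5 \left(5 + c\right) = -25 - 5 c$)
$T{\left(f,j \right)} = -30$ ($T{\left(f,j \right)} = -25 - 5 = -30$)
$\left(T{\left(W{\left(t \right)},m \right)} - 45\right)^{2} = \left(-30 - 45\right)^{2} = \left(-75\right)^{2} = 5625$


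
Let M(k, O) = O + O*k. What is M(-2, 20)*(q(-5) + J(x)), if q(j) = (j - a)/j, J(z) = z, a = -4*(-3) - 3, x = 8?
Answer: -216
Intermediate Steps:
a = 9 (a = 12 - 3 = 9)
q(j) = (-9 + j)/j (q(j) = (j - 1*9)/j = (j - 9)/j = (-9 + j)/j)
M(-2, 20)*(q(-5) + J(x)) = (20*(1 - 2))*((-9 - 5)/(-5) + 8) = (20*(-1))*(-1/5*(-14) + 8) = -20*(14/5 + 8) = -20*54/5 = -216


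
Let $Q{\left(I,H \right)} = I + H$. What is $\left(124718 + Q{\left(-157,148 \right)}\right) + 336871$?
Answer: $461580$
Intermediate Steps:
$Q{\left(I,H \right)} = H + I$
$\left(124718 + Q{\left(-157,148 \right)}\right) + 336871 = \left(124718 + \left(148 - 157\right)\right) + 336871 = \left(124718 - 9\right) + 336871 = 124709 + 336871 = 461580$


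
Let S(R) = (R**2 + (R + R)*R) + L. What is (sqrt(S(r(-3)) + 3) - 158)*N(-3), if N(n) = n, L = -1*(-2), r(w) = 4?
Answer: 474 - 3*sqrt(53) ≈ 452.16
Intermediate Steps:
L = 2
S(R) = 2 + 3*R**2 (S(R) = (R**2 + (R + R)*R) + 2 = (R**2 + (2*R)*R) + 2 = (R**2 + 2*R**2) + 2 = 3*R**2 + 2 = 2 + 3*R**2)
(sqrt(S(r(-3)) + 3) - 158)*N(-3) = (sqrt((2 + 3*4**2) + 3) - 158)*(-3) = (sqrt((2 + 3*16) + 3) - 158)*(-3) = (sqrt((2 + 48) + 3) - 158)*(-3) = (sqrt(50 + 3) - 158)*(-3) = (sqrt(53) - 158)*(-3) = (-158 + sqrt(53))*(-3) = 474 - 3*sqrt(53)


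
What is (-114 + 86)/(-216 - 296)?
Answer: 7/128 ≈ 0.054688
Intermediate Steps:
(-114 + 86)/(-216 - 296) = -28/(-512) = -28*(-1/512) = 7/128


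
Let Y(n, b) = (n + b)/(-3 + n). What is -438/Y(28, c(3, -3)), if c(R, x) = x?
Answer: -438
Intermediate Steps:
Y(n, b) = (b + n)/(-3 + n)
-438/Y(28, c(3, -3)) = -438/((-3 + 28)/(-3 + 28)) = -438/1 = -438*1 = -438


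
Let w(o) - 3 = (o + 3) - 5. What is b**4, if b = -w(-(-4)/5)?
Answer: 6561/625 ≈ 10.498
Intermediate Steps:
w(o) = 1 + o (w(o) = 3 + ((o + 3) - 5) = 3 + ((3 + o) - 5) = 3 + (-2 + o) = 1 + o)
b = -9/5 (b = -(1 - (-4)/5) = -(1 - 1*(-4/5)) = -(1 + 4/5) = -1*9/5 = -9/5 ≈ -1.8000)
b**4 = (-9/5)**4 = 6561/625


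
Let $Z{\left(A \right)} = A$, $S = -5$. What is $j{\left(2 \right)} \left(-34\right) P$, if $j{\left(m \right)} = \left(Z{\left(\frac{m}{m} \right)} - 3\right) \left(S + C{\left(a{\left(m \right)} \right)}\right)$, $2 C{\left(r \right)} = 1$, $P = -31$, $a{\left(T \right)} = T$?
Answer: $9486$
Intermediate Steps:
$C{\left(r \right)} = \frac{1}{2}$ ($C{\left(r \right)} = \frac{1}{2} \cdot 1 = \frac{1}{2}$)
$j{\left(m \right)} = 9$ ($j{\left(m \right)} = \left(\frac{m}{m} - 3\right) \left(-5 + \frac{1}{2}\right) = \left(1 - 3\right) \left(- \frac{9}{2}\right) = \left(-2\right) \left(- \frac{9}{2}\right) = 9$)
$j{\left(2 \right)} \left(-34\right) P = 9 \left(-34\right) \left(-31\right) = \left(-306\right) \left(-31\right) = 9486$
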